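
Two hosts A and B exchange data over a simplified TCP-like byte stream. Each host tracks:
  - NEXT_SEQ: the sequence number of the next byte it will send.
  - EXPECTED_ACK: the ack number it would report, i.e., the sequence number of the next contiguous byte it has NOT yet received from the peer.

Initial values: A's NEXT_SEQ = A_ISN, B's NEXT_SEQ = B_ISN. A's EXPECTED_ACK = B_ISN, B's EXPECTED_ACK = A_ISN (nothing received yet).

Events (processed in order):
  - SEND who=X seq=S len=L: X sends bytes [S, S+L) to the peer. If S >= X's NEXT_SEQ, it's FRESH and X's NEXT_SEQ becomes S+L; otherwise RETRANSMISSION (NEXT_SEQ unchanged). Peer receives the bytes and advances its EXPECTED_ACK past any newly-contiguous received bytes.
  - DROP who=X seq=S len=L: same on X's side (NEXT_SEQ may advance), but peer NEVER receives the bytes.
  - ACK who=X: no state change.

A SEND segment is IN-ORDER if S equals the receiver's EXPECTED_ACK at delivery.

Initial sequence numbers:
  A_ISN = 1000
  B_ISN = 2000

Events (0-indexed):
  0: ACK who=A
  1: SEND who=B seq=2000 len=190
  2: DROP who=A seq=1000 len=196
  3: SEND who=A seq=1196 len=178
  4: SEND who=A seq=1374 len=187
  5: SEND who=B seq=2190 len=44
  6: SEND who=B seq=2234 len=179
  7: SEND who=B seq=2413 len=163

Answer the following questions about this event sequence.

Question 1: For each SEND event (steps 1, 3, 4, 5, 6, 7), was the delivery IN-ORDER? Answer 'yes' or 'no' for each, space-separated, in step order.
Answer: yes no no yes yes yes

Derivation:
Step 1: SEND seq=2000 -> in-order
Step 3: SEND seq=1196 -> out-of-order
Step 4: SEND seq=1374 -> out-of-order
Step 5: SEND seq=2190 -> in-order
Step 6: SEND seq=2234 -> in-order
Step 7: SEND seq=2413 -> in-order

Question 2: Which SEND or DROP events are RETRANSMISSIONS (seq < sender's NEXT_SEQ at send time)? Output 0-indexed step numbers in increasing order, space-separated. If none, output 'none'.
Step 1: SEND seq=2000 -> fresh
Step 2: DROP seq=1000 -> fresh
Step 3: SEND seq=1196 -> fresh
Step 4: SEND seq=1374 -> fresh
Step 5: SEND seq=2190 -> fresh
Step 6: SEND seq=2234 -> fresh
Step 7: SEND seq=2413 -> fresh

Answer: none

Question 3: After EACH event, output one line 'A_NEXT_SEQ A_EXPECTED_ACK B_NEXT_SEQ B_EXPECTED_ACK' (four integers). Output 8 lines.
1000 2000 2000 1000
1000 2190 2190 1000
1196 2190 2190 1000
1374 2190 2190 1000
1561 2190 2190 1000
1561 2234 2234 1000
1561 2413 2413 1000
1561 2576 2576 1000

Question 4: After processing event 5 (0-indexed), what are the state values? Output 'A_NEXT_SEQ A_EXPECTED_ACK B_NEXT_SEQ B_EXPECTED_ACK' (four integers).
After event 0: A_seq=1000 A_ack=2000 B_seq=2000 B_ack=1000
After event 1: A_seq=1000 A_ack=2190 B_seq=2190 B_ack=1000
After event 2: A_seq=1196 A_ack=2190 B_seq=2190 B_ack=1000
After event 3: A_seq=1374 A_ack=2190 B_seq=2190 B_ack=1000
After event 4: A_seq=1561 A_ack=2190 B_seq=2190 B_ack=1000
After event 5: A_seq=1561 A_ack=2234 B_seq=2234 B_ack=1000

1561 2234 2234 1000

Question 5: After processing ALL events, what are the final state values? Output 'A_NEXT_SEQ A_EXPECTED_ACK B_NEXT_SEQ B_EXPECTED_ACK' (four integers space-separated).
After event 0: A_seq=1000 A_ack=2000 B_seq=2000 B_ack=1000
After event 1: A_seq=1000 A_ack=2190 B_seq=2190 B_ack=1000
After event 2: A_seq=1196 A_ack=2190 B_seq=2190 B_ack=1000
After event 3: A_seq=1374 A_ack=2190 B_seq=2190 B_ack=1000
After event 4: A_seq=1561 A_ack=2190 B_seq=2190 B_ack=1000
After event 5: A_seq=1561 A_ack=2234 B_seq=2234 B_ack=1000
After event 6: A_seq=1561 A_ack=2413 B_seq=2413 B_ack=1000
After event 7: A_seq=1561 A_ack=2576 B_seq=2576 B_ack=1000

Answer: 1561 2576 2576 1000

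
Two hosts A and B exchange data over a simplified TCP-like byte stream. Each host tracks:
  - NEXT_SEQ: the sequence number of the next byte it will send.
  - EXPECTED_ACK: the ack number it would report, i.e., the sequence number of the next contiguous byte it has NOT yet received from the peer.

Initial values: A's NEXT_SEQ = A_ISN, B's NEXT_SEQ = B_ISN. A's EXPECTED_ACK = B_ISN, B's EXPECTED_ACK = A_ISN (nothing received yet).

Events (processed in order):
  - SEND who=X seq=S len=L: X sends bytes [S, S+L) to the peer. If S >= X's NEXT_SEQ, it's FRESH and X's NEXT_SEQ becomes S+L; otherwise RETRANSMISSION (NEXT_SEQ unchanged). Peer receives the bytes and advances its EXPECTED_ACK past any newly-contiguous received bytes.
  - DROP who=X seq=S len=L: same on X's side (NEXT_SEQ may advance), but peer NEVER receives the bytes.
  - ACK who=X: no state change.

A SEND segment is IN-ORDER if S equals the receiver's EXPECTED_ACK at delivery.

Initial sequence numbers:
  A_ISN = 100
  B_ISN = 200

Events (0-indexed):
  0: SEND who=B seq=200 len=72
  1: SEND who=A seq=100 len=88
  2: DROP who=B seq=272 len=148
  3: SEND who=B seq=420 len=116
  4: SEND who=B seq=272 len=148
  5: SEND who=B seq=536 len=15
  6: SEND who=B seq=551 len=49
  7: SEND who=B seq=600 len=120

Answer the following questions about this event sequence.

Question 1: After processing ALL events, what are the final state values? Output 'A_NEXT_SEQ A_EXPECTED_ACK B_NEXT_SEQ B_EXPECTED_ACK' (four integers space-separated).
After event 0: A_seq=100 A_ack=272 B_seq=272 B_ack=100
After event 1: A_seq=188 A_ack=272 B_seq=272 B_ack=188
After event 2: A_seq=188 A_ack=272 B_seq=420 B_ack=188
After event 3: A_seq=188 A_ack=272 B_seq=536 B_ack=188
After event 4: A_seq=188 A_ack=536 B_seq=536 B_ack=188
After event 5: A_seq=188 A_ack=551 B_seq=551 B_ack=188
After event 6: A_seq=188 A_ack=600 B_seq=600 B_ack=188
After event 7: A_seq=188 A_ack=720 B_seq=720 B_ack=188

Answer: 188 720 720 188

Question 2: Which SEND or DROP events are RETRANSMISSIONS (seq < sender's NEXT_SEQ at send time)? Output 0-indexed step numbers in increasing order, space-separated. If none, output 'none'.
Step 0: SEND seq=200 -> fresh
Step 1: SEND seq=100 -> fresh
Step 2: DROP seq=272 -> fresh
Step 3: SEND seq=420 -> fresh
Step 4: SEND seq=272 -> retransmit
Step 5: SEND seq=536 -> fresh
Step 6: SEND seq=551 -> fresh
Step 7: SEND seq=600 -> fresh

Answer: 4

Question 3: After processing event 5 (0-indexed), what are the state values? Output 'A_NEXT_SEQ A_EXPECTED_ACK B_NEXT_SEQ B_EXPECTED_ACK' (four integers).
After event 0: A_seq=100 A_ack=272 B_seq=272 B_ack=100
After event 1: A_seq=188 A_ack=272 B_seq=272 B_ack=188
After event 2: A_seq=188 A_ack=272 B_seq=420 B_ack=188
After event 3: A_seq=188 A_ack=272 B_seq=536 B_ack=188
After event 4: A_seq=188 A_ack=536 B_seq=536 B_ack=188
After event 5: A_seq=188 A_ack=551 B_seq=551 B_ack=188

188 551 551 188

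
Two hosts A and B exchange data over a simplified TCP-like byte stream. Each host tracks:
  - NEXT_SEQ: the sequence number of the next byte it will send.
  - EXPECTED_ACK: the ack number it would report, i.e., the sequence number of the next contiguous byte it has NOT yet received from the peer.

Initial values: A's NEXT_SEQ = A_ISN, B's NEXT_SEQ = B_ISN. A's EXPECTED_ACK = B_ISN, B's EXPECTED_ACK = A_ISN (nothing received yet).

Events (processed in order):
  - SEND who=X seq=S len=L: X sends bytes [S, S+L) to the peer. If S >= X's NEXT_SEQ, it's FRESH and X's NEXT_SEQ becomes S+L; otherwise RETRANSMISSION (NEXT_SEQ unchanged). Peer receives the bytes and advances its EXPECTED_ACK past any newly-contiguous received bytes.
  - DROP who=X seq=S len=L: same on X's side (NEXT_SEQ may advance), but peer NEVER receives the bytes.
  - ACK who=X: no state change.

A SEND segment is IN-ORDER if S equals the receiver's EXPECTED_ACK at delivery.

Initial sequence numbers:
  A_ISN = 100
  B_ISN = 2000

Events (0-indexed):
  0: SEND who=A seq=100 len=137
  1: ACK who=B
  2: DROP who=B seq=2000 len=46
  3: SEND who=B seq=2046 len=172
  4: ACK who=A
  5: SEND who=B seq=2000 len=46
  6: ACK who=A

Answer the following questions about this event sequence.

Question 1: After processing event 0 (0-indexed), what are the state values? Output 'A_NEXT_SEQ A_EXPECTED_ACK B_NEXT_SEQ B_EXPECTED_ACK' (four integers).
After event 0: A_seq=237 A_ack=2000 B_seq=2000 B_ack=237

237 2000 2000 237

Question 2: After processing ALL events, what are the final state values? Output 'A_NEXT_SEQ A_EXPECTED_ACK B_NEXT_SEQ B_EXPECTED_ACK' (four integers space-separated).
Answer: 237 2218 2218 237

Derivation:
After event 0: A_seq=237 A_ack=2000 B_seq=2000 B_ack=237
After event 1: A_seq=237 A_ack=2000 B_seq=2000 B_ack=237
After event 2: A_seq=237 A_ack=2000 B_seq=2046 B_ack=237
After event 3: A_seq=237 A_ack=2000 B_seq=2218 B_ack=237
After event 4: A_seq=237 A_ack=2000 B_seq=2218 B_ack=237
After event 5: A_seq=237 A_ack=2218 B_seq=2218 B_ack=237
After event 6: A_seq=237 A_ack=2218 B_seq=2218 B_ack=237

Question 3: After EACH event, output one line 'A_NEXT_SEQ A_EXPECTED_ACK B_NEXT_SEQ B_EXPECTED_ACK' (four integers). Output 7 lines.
237 2000 2000 237
237 2000 2000 237
237 2000 2046 237
237 2000 2218 237
237 2000 2218 237
237 2218 2218 237
237 2218 2218 237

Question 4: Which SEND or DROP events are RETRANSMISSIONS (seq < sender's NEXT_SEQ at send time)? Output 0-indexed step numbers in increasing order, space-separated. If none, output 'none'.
Step 0: SEND seq=100 -> fresh
Step 2: DROP seq=2000 -> fresh
Step 3: SEND seq=2046 -> fresh
Step 5: SEND seq=2000 -> retransmit

Answer: 5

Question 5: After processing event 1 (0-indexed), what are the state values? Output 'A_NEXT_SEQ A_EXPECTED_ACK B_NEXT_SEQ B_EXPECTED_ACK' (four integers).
After event 0: A_seq=237 A_ack=2000 B_seq=2000 B_ack=237
After event 1: A_seq=237 A_ack=2000 B_seq=2000 B_ack=237

237 2000 2000 237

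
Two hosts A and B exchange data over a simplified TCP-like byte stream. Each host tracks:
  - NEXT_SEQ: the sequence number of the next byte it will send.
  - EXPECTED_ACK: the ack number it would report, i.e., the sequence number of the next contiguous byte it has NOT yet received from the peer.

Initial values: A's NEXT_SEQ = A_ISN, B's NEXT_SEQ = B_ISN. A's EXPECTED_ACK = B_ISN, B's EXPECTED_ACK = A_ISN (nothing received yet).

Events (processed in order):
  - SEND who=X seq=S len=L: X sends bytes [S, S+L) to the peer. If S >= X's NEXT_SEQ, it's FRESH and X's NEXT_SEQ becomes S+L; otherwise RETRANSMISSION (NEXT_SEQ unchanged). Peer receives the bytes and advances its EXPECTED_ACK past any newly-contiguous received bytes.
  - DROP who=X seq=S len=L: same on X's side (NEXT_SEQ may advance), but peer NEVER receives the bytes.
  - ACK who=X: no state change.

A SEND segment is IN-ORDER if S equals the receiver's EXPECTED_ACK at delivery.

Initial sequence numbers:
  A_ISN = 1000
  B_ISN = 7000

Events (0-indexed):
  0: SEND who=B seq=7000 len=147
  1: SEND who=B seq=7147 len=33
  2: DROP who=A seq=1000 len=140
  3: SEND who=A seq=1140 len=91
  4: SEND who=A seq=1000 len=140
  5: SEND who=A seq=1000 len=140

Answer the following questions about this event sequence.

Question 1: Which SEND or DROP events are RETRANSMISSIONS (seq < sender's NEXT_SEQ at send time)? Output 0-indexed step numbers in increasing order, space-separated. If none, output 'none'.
Step 0: SEND seq=7000 -> fresh
Step 1: SEND seq=7147 -> fresh
Step 2: DROP seq=1000 -> fresh
Step 3: SEND seq=1140 -> fresh
Step 4: SEND seq=1000 -> retransmit
Step 5: SEND seq=1000 -> retransmit

Answer: 4 5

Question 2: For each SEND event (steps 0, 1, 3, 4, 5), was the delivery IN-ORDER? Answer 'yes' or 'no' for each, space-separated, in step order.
Step 0: SEND seq=7000 -> in-order
Step 1: SEND seq=7147 -> in-order
Step 3: SEND seq=1140 -> out-of-order
Step 4: SEND seq=1000 -> in-order
Step 5: SEND seq=1000 -> out-of-order

Answer: yes yes no yes no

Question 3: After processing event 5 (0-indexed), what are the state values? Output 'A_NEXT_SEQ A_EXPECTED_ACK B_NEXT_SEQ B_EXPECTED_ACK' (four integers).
After event 0: A_seq=1000 A_ack=7147 B_seq=7147 B_ack=1000
After event 1: A_seq=1000 A_ack=7180 B_seq=7180 B_ack=1000
After event 2: A_seq=1140 A_ack=7180 B_seq=7180 B_ack=1000
After event 3: A_seq=1231 A_ack=7180 B_seq=7180 B_ack=1000
After event 4: A_seq=1231 A_ack=7180 B_seq=7180 B_ack=1231
After event 5: A_seq=1231 A_ack=7180 B_seq=7180 B_ack=1231

1231 7180 7180 1231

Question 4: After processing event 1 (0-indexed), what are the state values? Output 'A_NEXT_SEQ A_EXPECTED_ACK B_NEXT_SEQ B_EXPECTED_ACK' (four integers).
After event 0: A_seq=1000 A_ack=7147 B_seq=7147 B_ack=1000
After event 1: A_seq=1000 A_ack=7180 B_seq=7180 B_ack=1000

1000 7180 7180 1000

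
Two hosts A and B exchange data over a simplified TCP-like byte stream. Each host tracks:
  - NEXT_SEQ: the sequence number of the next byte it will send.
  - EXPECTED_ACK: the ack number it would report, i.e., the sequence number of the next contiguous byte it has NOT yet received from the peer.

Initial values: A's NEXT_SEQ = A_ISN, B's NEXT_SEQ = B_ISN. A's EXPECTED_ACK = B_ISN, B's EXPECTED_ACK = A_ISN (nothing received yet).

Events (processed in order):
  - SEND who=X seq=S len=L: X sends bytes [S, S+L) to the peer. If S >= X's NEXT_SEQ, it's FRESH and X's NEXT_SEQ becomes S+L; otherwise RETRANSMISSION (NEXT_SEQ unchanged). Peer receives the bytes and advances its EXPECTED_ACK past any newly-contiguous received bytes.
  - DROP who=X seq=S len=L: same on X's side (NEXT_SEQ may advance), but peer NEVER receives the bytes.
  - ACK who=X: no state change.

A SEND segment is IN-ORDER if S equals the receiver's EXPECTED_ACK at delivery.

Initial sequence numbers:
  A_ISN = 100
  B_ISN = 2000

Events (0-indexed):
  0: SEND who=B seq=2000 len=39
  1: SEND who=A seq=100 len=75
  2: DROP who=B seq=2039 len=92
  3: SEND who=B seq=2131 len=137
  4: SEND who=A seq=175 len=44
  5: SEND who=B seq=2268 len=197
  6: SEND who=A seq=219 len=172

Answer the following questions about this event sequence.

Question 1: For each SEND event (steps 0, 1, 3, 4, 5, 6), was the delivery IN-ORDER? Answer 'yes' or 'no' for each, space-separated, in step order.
Answer: yes yes no yes no yes

Derivation:
Step 0: SEND seq=2000 -> in-order
Step 1: SEND seq=100 -> in-order
Step 3: SEND seq=2131 -> out-of-order
Step 4: SEND seq=175 -> in-order
Step 5: SEND seq=2268 -> out-of-order
Step 6: SEND seq=219 -> in-order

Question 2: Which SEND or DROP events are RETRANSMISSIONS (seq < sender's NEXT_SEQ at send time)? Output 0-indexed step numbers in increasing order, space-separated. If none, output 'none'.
Answer: none

Derivation:
Step 0: SEND seq=2000 -> fresh
Step 1: SEND seq=100 -> fresh
Step 2: DROP seq=2039 -> fresh
Step 3: SEND seq=2131 -> fresh
Step 4: SEND seq=175 -> fresh
Step 5: SEND seq=2268 -> fresh
Step 6: SEND seq=219 -> fresh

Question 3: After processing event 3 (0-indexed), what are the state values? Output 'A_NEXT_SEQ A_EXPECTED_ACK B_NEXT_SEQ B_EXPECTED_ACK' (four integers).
After event 0: A_seq=100 A_ack=2039 B_seq=2039 B_ack=100
After event 1: A_seq=175 A_ack=2039 B_seq=2039 B_ack=175
After event 2: A_seq=175 A_ack=2039 B_seq=2131 B_ack=175
After event 3: A_seq=175 A_ack=2039 B_seq=2268 B_ack=175

175 2039 2268 175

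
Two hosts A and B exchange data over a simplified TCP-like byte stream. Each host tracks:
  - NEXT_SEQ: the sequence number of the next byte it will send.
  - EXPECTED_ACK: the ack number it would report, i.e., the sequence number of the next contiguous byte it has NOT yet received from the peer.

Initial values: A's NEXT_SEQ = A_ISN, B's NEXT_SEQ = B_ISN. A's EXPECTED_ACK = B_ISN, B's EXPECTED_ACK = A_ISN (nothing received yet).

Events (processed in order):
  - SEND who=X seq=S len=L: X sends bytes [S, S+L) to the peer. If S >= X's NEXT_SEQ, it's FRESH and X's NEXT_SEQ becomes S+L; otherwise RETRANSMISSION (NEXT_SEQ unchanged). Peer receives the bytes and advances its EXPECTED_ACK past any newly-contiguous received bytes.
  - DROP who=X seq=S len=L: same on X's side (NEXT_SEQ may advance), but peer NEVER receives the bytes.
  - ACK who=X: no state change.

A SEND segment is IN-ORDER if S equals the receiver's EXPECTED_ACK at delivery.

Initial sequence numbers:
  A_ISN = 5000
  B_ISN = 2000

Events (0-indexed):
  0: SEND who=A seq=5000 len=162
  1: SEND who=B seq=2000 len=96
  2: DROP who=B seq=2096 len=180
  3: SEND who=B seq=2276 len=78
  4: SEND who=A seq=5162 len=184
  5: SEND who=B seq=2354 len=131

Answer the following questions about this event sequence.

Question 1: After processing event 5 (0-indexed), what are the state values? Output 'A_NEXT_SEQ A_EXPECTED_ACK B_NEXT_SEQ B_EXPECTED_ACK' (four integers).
After event 0: A_seq=5162 A_ack=2000 B_seq=2000 B_ack=5162
After event 1: A_seq=5162 A_ack=2096 B_seq=2096 B_ack=5162
After event 2: A_seq=5162 A_ack=2096 B_seq=2276 B_ack=5162
After event 3: A_seq=5162 A_ack=2096 B_seq=2354 B_ack=5162
After event 4: A_seq=5346 A_ack=2096 B_seq=2354 B_ack=5346
After event 5: A_seq=5346 A_ack=2096 B_seq=2485 B_ack=5346

5346 2096 2485 5346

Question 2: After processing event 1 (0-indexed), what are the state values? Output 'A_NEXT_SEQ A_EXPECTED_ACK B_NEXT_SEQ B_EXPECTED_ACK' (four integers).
After event 0: A_seq=5162 A_ack=2000 B_seq=2000 B_ack=5162
After event 1: A_seq=5162 A_ack=2096 B_seq=2096 B_ack=5162

5162 2096 2096 5162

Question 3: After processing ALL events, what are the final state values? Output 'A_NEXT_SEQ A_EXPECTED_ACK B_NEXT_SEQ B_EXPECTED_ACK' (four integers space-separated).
After event 0: A_seq=5162 A_ack=2000 B_seq=2000 B_ack=5162
After event 1: A_seq=5162 A_ack=2096 B_seq=2096 B_ack=5162
After event 2: A_seq=5162 A_ack=2096 B_seq=2276 B_ack=5162
After event 3: A_seq=5162 A_ack=2096 B_seq=2354 B_ack=5162
After event 4: A_seq=5346 A_ack=2096 B_seq=2354 B_ack=5346
After event 5: A_seq=5346 A_ack=2096 B_seq=2485 B_ack=5346

Answer: 5346 2096 2485 5346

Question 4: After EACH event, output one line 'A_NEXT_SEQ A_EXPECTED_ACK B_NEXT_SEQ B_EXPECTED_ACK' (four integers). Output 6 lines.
5162 2000 2000 5162
5162 2096 2096 5162
5162 2096 2276 5162
5162 2096 2354 5162
5346 2096 2354 5346
5346 2096 2485 5346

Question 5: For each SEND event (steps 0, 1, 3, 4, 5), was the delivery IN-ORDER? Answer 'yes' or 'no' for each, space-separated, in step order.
Answer: yes yes no yes no

Derivation:
Step 0: SEND seq=5000 -> in-order
Step 1: SEND seq=2000 -> in-order
Step 3: SEND seq=2276 -> out-of-order
Step 4: SEND seq=5162 -> in-order
Step 5: SEND seq=2354 -> out-of-order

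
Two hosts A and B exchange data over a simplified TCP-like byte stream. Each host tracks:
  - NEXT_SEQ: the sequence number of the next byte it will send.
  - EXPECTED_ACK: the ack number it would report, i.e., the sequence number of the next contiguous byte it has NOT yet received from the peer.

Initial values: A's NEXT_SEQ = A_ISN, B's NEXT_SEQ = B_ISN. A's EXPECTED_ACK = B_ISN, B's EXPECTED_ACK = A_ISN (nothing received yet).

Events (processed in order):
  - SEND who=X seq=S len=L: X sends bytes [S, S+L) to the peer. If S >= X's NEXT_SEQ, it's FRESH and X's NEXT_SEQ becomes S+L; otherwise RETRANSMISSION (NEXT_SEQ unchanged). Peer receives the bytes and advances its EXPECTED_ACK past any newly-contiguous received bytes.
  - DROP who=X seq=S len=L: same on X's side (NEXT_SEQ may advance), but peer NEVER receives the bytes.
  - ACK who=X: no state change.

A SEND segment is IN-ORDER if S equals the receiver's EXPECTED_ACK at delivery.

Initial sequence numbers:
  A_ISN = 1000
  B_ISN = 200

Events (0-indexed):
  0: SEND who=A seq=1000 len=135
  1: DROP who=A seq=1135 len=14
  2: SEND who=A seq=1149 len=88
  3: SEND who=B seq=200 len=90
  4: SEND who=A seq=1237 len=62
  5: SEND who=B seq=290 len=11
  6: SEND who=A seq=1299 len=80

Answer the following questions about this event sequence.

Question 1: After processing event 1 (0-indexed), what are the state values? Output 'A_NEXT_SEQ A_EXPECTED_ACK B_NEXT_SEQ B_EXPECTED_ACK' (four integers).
After event 0: A_seq=1135 A_ack=200 B_seq=200 B_ack=1135
After event 1: A_seq=1149 A_ack=200 B_seq=200 B_ack=1135

1149 200 200 1135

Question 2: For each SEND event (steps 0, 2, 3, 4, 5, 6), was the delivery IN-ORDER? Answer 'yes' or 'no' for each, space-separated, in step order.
Step 0: SEND seq=1000 -> in-order
Step 2: SEND seq=1149 -> out-of-order
Step 3: SEND seq=200 -> in-order
Step 4: SEND seq=1237 -> out-of-order
Step 5: SEND seq=290 -> in-order
Step 6: SEND seq=1299 -> out-of-order

Answer: yes no yes no yes no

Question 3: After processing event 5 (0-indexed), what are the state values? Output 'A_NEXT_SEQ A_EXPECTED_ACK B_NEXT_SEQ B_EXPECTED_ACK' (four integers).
After event 0: A_seq=1135 A_ack=200 B_seq=200 B_ack=1135
After event 1: A_seq=1149 A_ack=200 B_seq=200 B_ack=1135
After event 2: A_seq=1237 A_ack=200 B_seq=200 B_ack=1135
After event 3: A_seq=1237 A_ack=290 B_seq=290 B_ack=1135
After event 4: A_seq=1299 A_ack=290 B_seq=290 B_ack=1135
After event 5: A_seq=1299 A_ack=301 B_seq=301 B_ack=1135

1299 301 301 1135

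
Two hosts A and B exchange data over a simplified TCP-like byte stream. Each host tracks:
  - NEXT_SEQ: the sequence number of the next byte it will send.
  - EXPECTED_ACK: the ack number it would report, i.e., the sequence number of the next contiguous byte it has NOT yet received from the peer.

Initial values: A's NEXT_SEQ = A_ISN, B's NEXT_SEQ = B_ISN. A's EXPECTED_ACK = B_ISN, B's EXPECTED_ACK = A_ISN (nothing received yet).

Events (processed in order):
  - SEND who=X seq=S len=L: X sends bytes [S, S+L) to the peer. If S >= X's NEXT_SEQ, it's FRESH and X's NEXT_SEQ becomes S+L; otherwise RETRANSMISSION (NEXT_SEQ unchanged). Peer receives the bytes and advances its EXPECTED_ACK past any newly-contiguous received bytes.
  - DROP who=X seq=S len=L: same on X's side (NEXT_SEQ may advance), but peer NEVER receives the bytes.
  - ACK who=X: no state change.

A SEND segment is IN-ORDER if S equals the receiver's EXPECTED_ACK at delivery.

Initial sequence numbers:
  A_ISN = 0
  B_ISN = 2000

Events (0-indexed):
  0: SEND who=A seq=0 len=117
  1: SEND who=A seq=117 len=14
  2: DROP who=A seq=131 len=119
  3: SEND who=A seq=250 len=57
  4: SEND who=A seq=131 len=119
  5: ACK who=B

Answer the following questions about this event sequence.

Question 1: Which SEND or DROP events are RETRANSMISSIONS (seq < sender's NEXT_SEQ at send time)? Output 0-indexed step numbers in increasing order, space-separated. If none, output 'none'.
Answer: 4

Derivation:
Step 0: SEND seq=0 -> fresh
Step 1: SEND seq=117 -> fresh
Step 2: DROP seq=131 -> fresh
Step 3: SEND seq=250 -> fresh
Step 4: SEND seq=131 -> retransmit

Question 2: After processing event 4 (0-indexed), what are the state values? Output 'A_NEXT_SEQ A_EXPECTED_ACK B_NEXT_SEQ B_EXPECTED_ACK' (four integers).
After event 0: A_seq=117 A_ack=2000 B_seq=2000 B_ack=117
After event 1: A_seq=131 A_ack=2000 B_seq=2000 B_ack=131
After event 2: A_seq=250 A_ack=2000 B_seq=2000 B_ack=131
After event 3: A_seq=307 A_ack=2000 B_seq=2000 B_ack=131
After event 4: A_seq=307 A_ack=2000 B_seq=2000 B_ack=307

307 2000 2000 307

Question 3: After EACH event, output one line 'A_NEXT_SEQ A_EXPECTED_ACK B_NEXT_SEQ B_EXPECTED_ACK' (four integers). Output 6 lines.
117 2000 2000 117
131 2000 2000 131
250 2000 2000 131
307 2000 2000 131
307 2000 2000 307
307 2000 2000 307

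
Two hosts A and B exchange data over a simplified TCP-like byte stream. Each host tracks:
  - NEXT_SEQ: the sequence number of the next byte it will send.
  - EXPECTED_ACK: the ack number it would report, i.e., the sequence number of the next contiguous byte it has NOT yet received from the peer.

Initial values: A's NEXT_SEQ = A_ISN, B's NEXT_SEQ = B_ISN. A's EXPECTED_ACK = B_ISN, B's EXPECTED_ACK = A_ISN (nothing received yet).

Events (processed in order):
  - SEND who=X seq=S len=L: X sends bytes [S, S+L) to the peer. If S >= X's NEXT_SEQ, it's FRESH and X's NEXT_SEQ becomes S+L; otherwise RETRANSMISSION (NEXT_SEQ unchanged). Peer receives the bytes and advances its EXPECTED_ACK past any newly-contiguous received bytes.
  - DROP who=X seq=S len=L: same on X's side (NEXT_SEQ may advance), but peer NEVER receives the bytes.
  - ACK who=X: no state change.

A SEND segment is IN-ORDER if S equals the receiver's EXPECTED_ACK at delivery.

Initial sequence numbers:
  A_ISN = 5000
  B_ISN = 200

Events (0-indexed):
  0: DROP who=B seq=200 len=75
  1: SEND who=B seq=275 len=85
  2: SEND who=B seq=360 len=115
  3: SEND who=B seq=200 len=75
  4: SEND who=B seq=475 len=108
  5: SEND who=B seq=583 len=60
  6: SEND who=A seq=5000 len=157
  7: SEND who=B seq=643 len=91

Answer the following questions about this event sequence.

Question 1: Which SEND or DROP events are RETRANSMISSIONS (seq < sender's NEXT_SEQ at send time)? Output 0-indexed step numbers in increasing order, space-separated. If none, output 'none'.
Step 0: DROP seq=200 -> fresh
Step 1: SEND seq=275 -> fresh
Step 2: SEND seq=360 -> fresh
Step 3: SEND seq=200 -> retransmit
Step 4: SEND seq=475 -> fresh
Step 5: SEND seq=583 -> fresh
Step 6: SEND seq=5000 -> fresh
Step 7: SEND seq=643 -> fresh

Answer: 3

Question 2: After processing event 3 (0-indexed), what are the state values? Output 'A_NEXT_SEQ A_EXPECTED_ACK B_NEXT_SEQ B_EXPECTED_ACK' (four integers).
After event 0: A_seq=5000 A_ack=200 B_seq=275 B_ack=5000
After event 1: A_seq=5000 A_ack=200 B_seq=360 B_ack=5000
After event 2: A_seq=5000 A_ack=200 B_seq=475 B_ack=5000
After event 3: A_seq=5000 A_ack=475 B_seq=475 B_ack=5000

5000 475 475 5000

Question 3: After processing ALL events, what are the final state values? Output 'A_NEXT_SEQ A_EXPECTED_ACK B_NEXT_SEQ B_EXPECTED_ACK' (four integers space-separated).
Answer: 5157 734 734 5157

Derivation:
After event 0: A_seq=5000 A_ack=200 B_seq=275 B_ack=5000
After event 1: A_seq=5000 A_ack=200 B_seq=360 B_ack=5000
After event 2: A_seq=5000 A_ack=200 B_seq=475 B_ack=5000
After event 3: A_seq=5000 A_ack=475 B_seq=475 B_ack=5000
After event 4: A_seq=5000 A_ack=583 B_seq=583 B_ack=5000
After event 5: A_seq=5000 A_ack=643 B_seq=643 B_ack=5000
After event 6: A_seq=5157 A_ack=643 B_seq=643 B_ack=5157
After event 7: A_seq=5157 A_ack=734 B_seq=734 B_ack=5157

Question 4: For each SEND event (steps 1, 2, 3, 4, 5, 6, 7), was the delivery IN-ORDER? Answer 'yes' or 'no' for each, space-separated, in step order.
Step 1: SEND seq=275 -> out-of-order
Step 2: SEND seq=360 -> out-of-order
Step 3: SEND seq=200 -> in-order
Step 4: SEND seq=475 -> in-order
Step 5: SEND seq=583 -> in-order
Step 6: SEND seq=5000 -> in-order
Step 7: SEND seq=643 -> in-order

Answer: no no yes yes yes yes yes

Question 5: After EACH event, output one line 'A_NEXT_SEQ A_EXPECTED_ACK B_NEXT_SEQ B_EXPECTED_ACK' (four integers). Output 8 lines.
5000 200 275 5000
5000 200 360 5000
5000 200 475 5000
5000 475 475 5000
5000 583 583 5000
5000 643 643 5000
5157 643 643 5157
5157 734 734 5157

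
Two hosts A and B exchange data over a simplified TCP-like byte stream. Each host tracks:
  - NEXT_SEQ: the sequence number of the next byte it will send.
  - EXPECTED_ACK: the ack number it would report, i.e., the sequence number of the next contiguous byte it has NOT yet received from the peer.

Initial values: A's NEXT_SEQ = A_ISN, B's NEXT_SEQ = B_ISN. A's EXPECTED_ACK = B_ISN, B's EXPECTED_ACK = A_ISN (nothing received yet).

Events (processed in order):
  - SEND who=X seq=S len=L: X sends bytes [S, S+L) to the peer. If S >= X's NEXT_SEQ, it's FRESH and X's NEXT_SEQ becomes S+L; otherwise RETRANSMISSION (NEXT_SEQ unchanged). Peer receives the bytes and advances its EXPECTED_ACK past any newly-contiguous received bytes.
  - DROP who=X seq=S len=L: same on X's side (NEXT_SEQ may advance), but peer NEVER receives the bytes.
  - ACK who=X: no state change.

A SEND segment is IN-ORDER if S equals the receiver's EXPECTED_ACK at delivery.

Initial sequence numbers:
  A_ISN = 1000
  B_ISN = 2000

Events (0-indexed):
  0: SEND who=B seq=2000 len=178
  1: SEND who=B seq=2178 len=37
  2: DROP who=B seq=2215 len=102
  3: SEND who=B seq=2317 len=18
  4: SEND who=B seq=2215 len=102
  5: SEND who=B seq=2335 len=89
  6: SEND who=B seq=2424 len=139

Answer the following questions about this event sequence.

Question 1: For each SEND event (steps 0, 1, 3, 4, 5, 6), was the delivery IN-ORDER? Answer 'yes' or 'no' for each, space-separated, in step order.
Answer: yes yes no yes yes yes

Derivation:
Step 0: SEND seq=2000 -> in-order
Step 1: SEND seq=2178 -> in-order
Step 3: SEND seq=2317 -> out-of-order
Step 4: SEND seq=2215 -> in-order
Step 5: SEND seq=2335 -> in-order
Step 6: SEND seq=2424 -> in-order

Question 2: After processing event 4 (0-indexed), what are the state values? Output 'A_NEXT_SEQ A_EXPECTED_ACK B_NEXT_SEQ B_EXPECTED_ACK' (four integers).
After event 0: A_seq=1000 A_ack=2178 B_seq=2178 B_ack=1000
After event 1: A_seq=1000 A_ack=2215 B_seq=2215 B_ack=1000
After event 2: A_seq=1000 A_ack=2215 B_seq=2317 B_ack=1000
After event 3: A_seq=1000 A_ack=2215 B_seq=2335 B_ack=1000
After event 4: A_seq=1000 A_ack=2335 B_seq=2335 B_ack=1000

1000 2335 2335 1000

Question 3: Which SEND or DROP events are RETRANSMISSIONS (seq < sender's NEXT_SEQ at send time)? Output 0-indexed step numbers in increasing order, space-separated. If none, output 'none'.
Answer: 4

Derivation:
Step 0: SEND seq=2000 -> fresh
Step 1: SEND seq=2178 -> fresh
Step 2: DROP seq=2215 -> fresh
Step 3: SEND seq=2317 -> fresh
Step 4: SEND seq=2215 -> retransmit
Step 5: SEND seq=2335 -> fresh
Step 6: SEND seq=2424 -> fresh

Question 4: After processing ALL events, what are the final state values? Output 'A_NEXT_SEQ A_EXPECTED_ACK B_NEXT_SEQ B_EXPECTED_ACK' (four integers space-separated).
Answer: 1000 2563 2563 1000

Derivation:
After event 0: A_seq=1000 A_ack=2178 B_seq=2178 B_ack=1000
After event 1: A_seq=1000 A_ack=2215 B_seq=2215 B_ack=1000
After event 2: A_seq=1000 A_ack=2215 B_seq=2317 B_ack=1000
After event 3: A_seq=1000 A_ack=2215 B_seq=2335 B_ack=1000
After event 4: A_seq=1000 A_ack=2335 B_seq=2335 B_ack=1000
After event 5: A_seq=1000 A_ack=2424 B_seq=2424 B_ack=1000
After event 6: A_seq=1000 A_ack=2563 B_seq=2563 B_ack=1000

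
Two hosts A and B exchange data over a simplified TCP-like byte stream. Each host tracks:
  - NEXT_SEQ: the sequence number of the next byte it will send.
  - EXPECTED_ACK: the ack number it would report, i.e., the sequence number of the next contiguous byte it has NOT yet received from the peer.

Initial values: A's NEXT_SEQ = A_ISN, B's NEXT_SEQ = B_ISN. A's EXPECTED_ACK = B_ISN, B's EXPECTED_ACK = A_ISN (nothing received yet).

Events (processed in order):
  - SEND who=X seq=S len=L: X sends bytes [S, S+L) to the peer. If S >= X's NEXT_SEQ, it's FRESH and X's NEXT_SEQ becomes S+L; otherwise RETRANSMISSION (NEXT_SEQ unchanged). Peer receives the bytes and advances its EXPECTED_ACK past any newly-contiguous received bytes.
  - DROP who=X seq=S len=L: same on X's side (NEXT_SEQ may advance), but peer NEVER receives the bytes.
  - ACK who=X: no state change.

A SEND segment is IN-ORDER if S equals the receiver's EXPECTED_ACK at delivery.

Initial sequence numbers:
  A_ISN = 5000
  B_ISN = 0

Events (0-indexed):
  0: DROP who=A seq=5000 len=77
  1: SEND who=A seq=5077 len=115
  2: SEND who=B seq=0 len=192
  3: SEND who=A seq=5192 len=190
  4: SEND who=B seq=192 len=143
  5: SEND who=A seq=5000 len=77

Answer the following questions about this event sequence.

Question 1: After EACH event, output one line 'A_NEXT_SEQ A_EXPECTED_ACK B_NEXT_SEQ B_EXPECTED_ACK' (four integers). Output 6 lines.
5077 0 0 5000
5192 0 0 5000
5192 192 192 5000
5382 192 192 5000
5382 335 335 5000
5382 335 335 5382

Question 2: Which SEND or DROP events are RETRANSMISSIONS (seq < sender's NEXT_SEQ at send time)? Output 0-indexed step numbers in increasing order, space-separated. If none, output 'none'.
Answer: 5

Derivation:
Step 0: DROP seq=5000 -> fresh
Step 1: SEND seq=5077 -> fresh
Step 2: SEND seq=0 -> fresh
Step 3: SEND seq=5192 -> fresh
Step 4: SEND seq=192 -> fresh
Step 5: SEND seq=5000 -> retransmit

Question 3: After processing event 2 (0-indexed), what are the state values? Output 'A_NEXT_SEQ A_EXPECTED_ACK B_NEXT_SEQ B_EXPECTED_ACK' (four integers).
After event 0: A_seq=5077 A_ack=0 B_seq=0 B_ack=5000
After event 1: A_seq=5192 A_ack=0 B_seq=0 B_ack=5000
After event 2: A_seq=5192 A_ack=192 B_seq=192 B_ack=5000

5192 192 192 5000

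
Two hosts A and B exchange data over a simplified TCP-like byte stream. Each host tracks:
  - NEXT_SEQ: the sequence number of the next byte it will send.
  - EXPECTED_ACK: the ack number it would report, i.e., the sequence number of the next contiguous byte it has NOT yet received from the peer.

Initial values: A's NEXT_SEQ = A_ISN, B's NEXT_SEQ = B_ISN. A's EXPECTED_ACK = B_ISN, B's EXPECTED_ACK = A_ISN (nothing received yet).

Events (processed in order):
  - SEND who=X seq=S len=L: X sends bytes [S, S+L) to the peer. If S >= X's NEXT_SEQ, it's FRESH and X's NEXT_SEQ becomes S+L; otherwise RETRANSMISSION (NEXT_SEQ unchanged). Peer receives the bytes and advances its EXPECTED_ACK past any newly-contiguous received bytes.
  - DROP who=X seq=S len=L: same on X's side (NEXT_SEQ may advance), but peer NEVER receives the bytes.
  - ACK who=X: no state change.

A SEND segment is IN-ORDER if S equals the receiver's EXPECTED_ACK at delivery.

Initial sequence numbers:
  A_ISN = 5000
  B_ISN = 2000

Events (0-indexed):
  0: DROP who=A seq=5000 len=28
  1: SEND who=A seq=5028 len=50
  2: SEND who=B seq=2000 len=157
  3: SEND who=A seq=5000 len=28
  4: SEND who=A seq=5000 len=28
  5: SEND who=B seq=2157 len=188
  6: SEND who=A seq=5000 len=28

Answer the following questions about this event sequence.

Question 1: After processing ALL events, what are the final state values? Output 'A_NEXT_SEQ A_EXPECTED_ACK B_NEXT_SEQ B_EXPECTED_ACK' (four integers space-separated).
Answer: 5078 2345 2345 5078

Derivation:
After event 0: A_seq=5028 A_ack=2000 B_seq=2000 B_ack=5000
After event 1: A_seq=5078 A_ack=2000 B_seq=2000 B_ack=5000
After event 2: A_seq=5078 A_ack=2157 B_seq=2157 B_ack=5000
After event 3: A_seq=5078 A_ack=2157 B_seq=2157 B_ack=5078
After event 4: A_seq=5078 A_ack=2157 B_seq=2157 B_ack=5078
After event 5: A_seq=5078 A_ack=2345 B_seq=2345 B_ack=5078
After event 6: A_seq=5078 A_ack=2345 B_seq=2345 B_ack=5078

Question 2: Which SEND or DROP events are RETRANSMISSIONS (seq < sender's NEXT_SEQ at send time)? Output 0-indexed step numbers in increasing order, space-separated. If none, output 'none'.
Step 0: DROP seq=5000 -> fresh
Step 1: SEND seq=5028 -> fresh
Step 2: SEND seq=2000 -> fresh
Step 3: SEND seq=5000 -> retransmit
Step 4: SEND seq=5000 -> retransmit
Step 5: SEND seq=2157 -> fresh
Step 6: SEND seq=5000 -> retransmit

Answer: 3 4 6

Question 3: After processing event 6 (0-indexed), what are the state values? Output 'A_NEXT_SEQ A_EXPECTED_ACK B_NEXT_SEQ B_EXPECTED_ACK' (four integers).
After event 0: A_seq=5028 A_ack=2000 B_seq=2000 B_ack=5000
After event 1: A_seq=5078 A_ack=2000 B_seq=2000 B_ack=5000
After event 2: A_seq=5078 A_ack=2157 B_seq=2157 B_ack=5000
After event 3: A_seq=5078 A_ack=2157 B_seq=2157 B_ack=5078
After event 4: A_seq=5078 A_ack=2157 B_seq=2157 B_ack=5078
After event 5: A_seq=5078 A_ack=2345 B_seq=2345 B_ack=5078
After event 6: A_seq=5078 A_ack=2345 B_seq=2345 B_ack=5078

5078 2345 2345 5078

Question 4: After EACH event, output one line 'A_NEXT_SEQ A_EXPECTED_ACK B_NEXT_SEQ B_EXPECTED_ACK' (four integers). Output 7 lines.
5028 2000 2000 5000
5078 2000 2000 5000
5078 2157 2157 5000
5078 2157 2157 5078
5078 2157 2157 5078
5078 2345 2345 5078
5078 2345 2345 5078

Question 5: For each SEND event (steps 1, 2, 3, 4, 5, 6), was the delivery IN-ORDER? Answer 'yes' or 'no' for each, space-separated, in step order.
Answer: no yes yes no yes no

Derivation:
Step 1: SEND seq=5028 -> out-of-order
Step 2: SEND seq=2000 -> in-order
Step 3: SEND seq=5000 -> in-order
Step 4: SEND seq=5000 -> out-of-order
Step 5: SEND seq=2157 -> in-order
Step 6: SEND seq=5000 -> out-of-order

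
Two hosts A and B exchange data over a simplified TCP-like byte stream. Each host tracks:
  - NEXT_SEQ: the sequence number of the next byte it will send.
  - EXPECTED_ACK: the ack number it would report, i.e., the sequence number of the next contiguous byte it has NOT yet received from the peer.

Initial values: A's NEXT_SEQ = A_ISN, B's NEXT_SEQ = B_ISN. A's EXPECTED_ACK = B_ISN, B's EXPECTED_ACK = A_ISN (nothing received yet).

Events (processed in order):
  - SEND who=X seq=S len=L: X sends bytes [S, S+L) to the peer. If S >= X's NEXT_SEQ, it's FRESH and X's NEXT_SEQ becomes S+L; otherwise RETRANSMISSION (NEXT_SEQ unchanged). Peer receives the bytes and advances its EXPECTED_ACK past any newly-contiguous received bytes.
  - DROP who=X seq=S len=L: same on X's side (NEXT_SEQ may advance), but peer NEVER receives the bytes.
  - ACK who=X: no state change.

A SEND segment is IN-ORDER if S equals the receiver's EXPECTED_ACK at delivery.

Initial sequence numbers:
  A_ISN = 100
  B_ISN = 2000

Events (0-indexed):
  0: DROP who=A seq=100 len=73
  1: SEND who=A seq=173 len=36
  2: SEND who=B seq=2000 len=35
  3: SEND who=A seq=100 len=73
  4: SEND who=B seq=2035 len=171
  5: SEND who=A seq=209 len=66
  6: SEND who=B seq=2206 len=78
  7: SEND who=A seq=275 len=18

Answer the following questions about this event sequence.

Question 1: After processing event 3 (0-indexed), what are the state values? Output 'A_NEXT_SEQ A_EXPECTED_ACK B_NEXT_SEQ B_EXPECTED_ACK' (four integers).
After event 0: A_seq=173 A_ack=2000 B_seq=2000 B_ack=100
After event 1: A_seq=209 A_ack=2000 B_seq=2000 B_ack=100
After event 2: A_seq=209 A_ack=2035 B_seq=2035 B_ack=100
After event 3: A_seq=209 A_ack=2035 B_seq=2035 B_ack=209

209 2035 2035 209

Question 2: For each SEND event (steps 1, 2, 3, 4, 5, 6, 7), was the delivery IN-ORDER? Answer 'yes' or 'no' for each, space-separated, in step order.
Answer: no yes yes yes yes yes yes

Derivation:
Step 1: SEND seq=173 -> out-of-order
Step 2: SEND seq=2000 -> in-order
Step 3: SEND seq=100 -> in-order
Step 4: SEND seq=2035 -> in-order
Step 5: SEND seq=209 -> in-order
Step 6: SEND seq=2206 -> in-order
Step 7: SEND seq=275 -> in-order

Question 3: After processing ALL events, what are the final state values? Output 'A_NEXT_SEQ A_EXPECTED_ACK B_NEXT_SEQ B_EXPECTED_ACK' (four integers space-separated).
After event 0: A_seq=173 A_ack=2000 B_seq=2000 B_ack=100
After event 1: A_seq=209 A_ack=2000 B_seq=2000 B_ack=100
After event 2: A_seq=209 A_ack=2035 B_seq=2035 B_ack=100
After event 3: A_seq=209 A_ack=2035 B_seq=2035 B_ack=209
After event 4: A_seq=209 A_ack=2206 B_seq=2206 B_ack=209
After event 5: A_seq=275 A_ack=2206 B_seq=2206 B_ack=275
After event 6: A_seq=275 A_ack=2284 B_seq=2284 B_ack=275
After event 7: A_seq=293 A_ack=2284 B_seq=2284 B_ack=293

Answer: 293 2284 2284 293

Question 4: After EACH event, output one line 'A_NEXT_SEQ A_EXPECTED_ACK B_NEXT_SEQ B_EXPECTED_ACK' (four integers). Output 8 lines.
173 2000 2000 100
209 2000 2000 100
209 2035 2035 100
209 2035 2035 209
209 2206 2206 209
275 2206 2206 275
275 2284 2284 275
293 2284 2284 293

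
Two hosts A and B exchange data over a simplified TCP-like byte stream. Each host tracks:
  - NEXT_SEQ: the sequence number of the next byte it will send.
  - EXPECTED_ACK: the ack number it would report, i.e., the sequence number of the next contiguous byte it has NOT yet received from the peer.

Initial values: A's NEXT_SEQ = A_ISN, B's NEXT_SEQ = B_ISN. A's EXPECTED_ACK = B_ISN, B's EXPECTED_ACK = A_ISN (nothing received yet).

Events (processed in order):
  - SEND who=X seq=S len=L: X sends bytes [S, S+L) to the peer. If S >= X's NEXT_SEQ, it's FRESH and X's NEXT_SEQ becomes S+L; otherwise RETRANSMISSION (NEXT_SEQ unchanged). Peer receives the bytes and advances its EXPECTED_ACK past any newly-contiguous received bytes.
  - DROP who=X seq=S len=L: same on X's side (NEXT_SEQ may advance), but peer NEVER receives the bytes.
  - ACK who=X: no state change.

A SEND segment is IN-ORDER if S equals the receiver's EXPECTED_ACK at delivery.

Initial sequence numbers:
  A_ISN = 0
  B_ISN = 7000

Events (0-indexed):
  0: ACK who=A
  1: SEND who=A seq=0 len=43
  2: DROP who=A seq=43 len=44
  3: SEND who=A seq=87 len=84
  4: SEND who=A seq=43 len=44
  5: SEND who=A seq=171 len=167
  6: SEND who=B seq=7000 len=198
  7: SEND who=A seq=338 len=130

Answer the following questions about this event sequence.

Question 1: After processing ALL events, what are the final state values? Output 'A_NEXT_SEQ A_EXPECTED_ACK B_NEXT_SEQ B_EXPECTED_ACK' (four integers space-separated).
Answer: 468 7198 7198 468

Derivation:
After event 0: A_seq=0 A_ack=7000 B_seq=7000 B_ack=0
After event 1: A_seq=43 A_ack=7000 B_seq=7000 B_ack=43
After event 2: A_seq=87 A_ack=7000 B_seq=7000 B_ack=43
After event 3: A_seq=171 A_ack=7000 B_seq=7000 B_ack=43
After event 4: A_seq=171 A_ack=7000 B_seq=7000 B_ack=171
After event 5: A_seq=338 A_ack=7000 B_seq=7000 B_ack=338
After event 6: A_seq=338 A_ack=7198 B_seq=7198 B_ack=338
After event 7: A_seq=468 A_ack=7198 B_seq=7198 B_ack=468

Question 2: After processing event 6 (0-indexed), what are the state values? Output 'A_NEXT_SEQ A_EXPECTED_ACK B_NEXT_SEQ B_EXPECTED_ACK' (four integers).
After event 0: A_seq=0 A_ack=7000 B_seq=7000 B_ack=0
After event 1: A_seq=43 A_ack=7000 B_seq=7000 B_ack=43
After event 2: A_seq=87 A_ack=7000 B_seq=7000 B_ack=43
After event 3: A_seq=171 A_ack=7000 B_seq=7000 B_ack=43
After event 4: A_seq=171 A_ack=7000 B_seq=7000 B_ack=171
After event 5: A_seq=338 A_ack=7000 B_seq=7000 B_ack=338
After event 6: A_seq=338 A_ack=7198 B_seq=7198 B_ack=338

338 7198 7198 338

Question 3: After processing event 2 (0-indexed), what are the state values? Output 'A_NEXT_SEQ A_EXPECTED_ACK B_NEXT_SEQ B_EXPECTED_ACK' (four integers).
After event 0: A_seq=0 A_ack=7000 B_seq=7000 B_ack=0
After event 1: A_seq=43 A_ack=7000 B_seq=7000 B_ack=43
After event 2: A_seq=87 A_ack=7000 B_seq=7000 B_ack=43

87 7000 7000 43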